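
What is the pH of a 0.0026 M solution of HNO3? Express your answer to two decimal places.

HNO3 is a strong acid and dissociates completely, so [H+] = 0.0026 M.
pH = -log(0.0026) = 2.59

pH = 2.59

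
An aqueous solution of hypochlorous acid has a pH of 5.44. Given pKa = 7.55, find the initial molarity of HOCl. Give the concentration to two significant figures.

C₀ = 4.7 × 10^-4 M

[H+] = 10^(-5.44) = 3.63 × 10^-6 M = x
Ka = 10^(−7.55) = 2.82 × 10^-8
Ka = x²/(C₀ − x) ⇒ C₀ = x + x²/Ka
C₀ = 3.63 × 10^-6 + (3.63 × 10^-6)²/(2.82 × 10^-8) = 4.71 × 10^-4 M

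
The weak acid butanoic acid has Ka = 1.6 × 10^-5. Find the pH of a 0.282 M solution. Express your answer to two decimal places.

pH = 2.67

CH3(CH2)2COOH ⇌ CH3(CH2)2COO- + H+
Ka = [H+]²/(0.282 − [H+]) = 1.6 × 10^-5
Neglecting [H+] in the denominator: [H+] = √(1.6 × 10^-5 × 0.282) = 2.12 × 10^-3 M
([H+]/C₀ = 0.75% < 5%, so the approximation holds.)
pH = −log(2.12 × 10^-3) = 2.67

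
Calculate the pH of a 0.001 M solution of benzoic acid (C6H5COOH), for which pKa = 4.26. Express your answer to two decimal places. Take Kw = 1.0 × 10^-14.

pH = 3.68

C6H5COOH ⇌ C6H5COO- + H+
Ka = 10^(−4.26) = 5.50 × 10^-5
From the ICE table, Ka = [H+]²/(0.001 − [H+]) = 5.50 × 10^-5.
Here C₀/Ka ≈ 18.2, so the small-[H+] approximation fails. Use the quadratic:
[H+] = [−5.5e-05 + √(5.5e-05² + 2.2e-07)]/2 = 2.09 × 10^-4 M
pH = −log[H+] = −log(2.09 × 10^-4) = 3.68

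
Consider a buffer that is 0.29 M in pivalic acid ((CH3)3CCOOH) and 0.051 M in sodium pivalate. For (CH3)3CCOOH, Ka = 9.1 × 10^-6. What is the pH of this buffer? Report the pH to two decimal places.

pH = 4.29

pKa = −log(9.1 × 10^-6) = 5.041
Using pH = pKa + log([base]/[acid]) with [base]/[acid] = 0.051/0.29:
pH = 5.041 + (-0.755) = 4.29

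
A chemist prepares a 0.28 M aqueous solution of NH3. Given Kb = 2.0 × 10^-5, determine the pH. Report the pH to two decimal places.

NH3 + H2O ⇌ NH4+ + OH-
Let x = [OH-] at equilibrium. Kb = x²/(0.28 − x).
Since Kb ≪ C₀, x ≈ √(Kb·C₀) = 2.37 × 10^-3 M.
(x/C₀ = 0.85% < 5%, so the approximation holds.)
pOH = 2.63, so pH = 14.00 − pOH = 11.37

pH = 11.37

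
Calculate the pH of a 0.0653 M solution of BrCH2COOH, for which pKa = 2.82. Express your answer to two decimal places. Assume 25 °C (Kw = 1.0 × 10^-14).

pH = 2.04

BrCH2COOH ⇌ BrCH2COO- + H+
Ka = 10^(−2.82) = 1.51 × 10^-3
Let x = [H+] at equilibrium. Ka = x²/(0.0653 − x).
The 5% rule fails; solving x² + Ka·x − Ka·C₀ = 0 exactly:
x = (−Ka + √(Ka² + 4·Ka·C₀))/2 = 9.20 × 10^-3 M
pH = −log[H+] = −log(9.20 × 10^-3) = 2.04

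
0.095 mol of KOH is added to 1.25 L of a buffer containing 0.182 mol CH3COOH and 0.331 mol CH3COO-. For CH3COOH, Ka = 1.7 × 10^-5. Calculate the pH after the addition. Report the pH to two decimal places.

pH = 5.46

After neutralization: n(CH3COOH) = 0.087 mol, n(CH3COO-) = 0.426 mol.
pKa = −log(1.7 × 10^-5) = 4.770
Henderson–Hasselbalch with mole ratio 0.426/0.087: pH = 4.770 + (+0.690)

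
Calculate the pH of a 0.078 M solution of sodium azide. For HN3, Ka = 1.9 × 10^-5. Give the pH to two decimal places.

pH = 8.81

N3- is the conjugate base of the weak acid HN3.
Kb = Kw/Ka = 1.0×10^-14 / 1.9 × 10^-5 = 5.26 × 10^-10
Kb = [OH-]²/(0.078 − [OH-]) = 5.26 × 10^-10
Neglecting [OH-] in the denominator: [OH-] = √(5.26 × 10^-10 × 0.078) = 6.41 × 10^-6 M
([OH-]/C₀ = 0.0082% < 5%, so the approximation holds.)
pOH = −log(6.41 × 10^-6) = 5.19; pH = 14.00 − 5.19 = 8.81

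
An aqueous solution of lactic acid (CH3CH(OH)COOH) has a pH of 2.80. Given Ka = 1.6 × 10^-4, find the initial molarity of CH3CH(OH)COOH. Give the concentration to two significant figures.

C₀ = 1.7 × 10^-2 M

[H+] = 10^(-2.80) = 1.58 × 10^-3 M = x
Ka = x²/(C₀ − x) ⇒ C₀ = x + x²/Ka
C₀ = 1.58 × 10^-3 + (1.58 × 10^-3)²/(1.6 × 10^-4) = 1.72 × 10^-2 M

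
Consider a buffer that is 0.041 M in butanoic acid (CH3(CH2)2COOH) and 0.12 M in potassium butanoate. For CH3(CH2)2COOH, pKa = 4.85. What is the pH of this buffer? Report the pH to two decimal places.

pH = 5.32

Using pH = pKa + log([base]/[acid]) with [base]/[acid] = 0.12/0.041:
pH = 4.85 + (+0.466) = 5.32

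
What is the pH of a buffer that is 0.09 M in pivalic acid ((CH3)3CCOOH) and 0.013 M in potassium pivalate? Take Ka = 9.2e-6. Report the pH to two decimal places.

pH = 4.20

pKa = −log(9.2 × 10^-6) = 5.036
Henderson–Hasselbalch: pH = pKa + log([(CH3)3CCOO-]/[(CH3)3CCOOH]) = 5.036 + log(0.013/0.09)
pH = 5.036 + (-0.840) = 4.20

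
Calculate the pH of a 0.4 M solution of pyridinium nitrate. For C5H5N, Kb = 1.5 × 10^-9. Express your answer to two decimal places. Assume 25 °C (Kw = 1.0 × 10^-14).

pH = 2.79

C5H5NH+ is the conjugate acid of the weak base C5H5N.
Ka = Kw/Kb = 1.0×10^-14 / 1.5 × 10^-9 = 6.67 × 10^-6
Ka = [H+]²/(0.4 − [H+]) = 6.67 × 10^-6
Since Ka ≪ C₀, [H+] ≈ √(Ka·C₀) = 1.63 × 10^-3 M.
Check: 0.41% ionized — well under 5%, approximation valid.
pH = −log(1.63 × 10^-3) = 2.79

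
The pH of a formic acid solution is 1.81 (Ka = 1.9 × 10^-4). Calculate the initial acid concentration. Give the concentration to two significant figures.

C₀ = 1.3 M

[H+] = 10^(-1.81) = 1.55 × 10^-2 M = x
Ka = x²/(C₀ − x) ⇒ C₀ = x + x²/Ka
C₀ = 1.55 × 10^-2 + (1.55 × 10^-2)²/(1.9 × 10^-4) = 1.28 M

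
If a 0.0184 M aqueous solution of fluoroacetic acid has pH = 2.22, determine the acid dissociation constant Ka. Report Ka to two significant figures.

[H+] = 10^(-2.22) = 6.03 × 10^-3 M
At equilibrium [HA] = 0.0184 − 6.03 × 10^-3 = 1.24 × 10^-2 M
Ka = [H+][A-]/[HA] = (6.03 × 10^-3)² / 1.24 × 10^-2 = 2.9 × 10^-3

Ka = 2.9 × 10^-3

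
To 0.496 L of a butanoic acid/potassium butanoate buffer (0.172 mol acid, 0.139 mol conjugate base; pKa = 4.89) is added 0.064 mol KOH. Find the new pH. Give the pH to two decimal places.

After neutralization: n(CH3(CH2)2COOH) = 0.108 mol, n(CH3(CH2)2COO-) = 0.203 mol.
pH = pKa + log(n_CH3(CH2)2COO-/n_CH3(CH2)2COOH) = 4.89 + log(0.203/0.108) = 4.89 + (+0.274)

pH = 5.16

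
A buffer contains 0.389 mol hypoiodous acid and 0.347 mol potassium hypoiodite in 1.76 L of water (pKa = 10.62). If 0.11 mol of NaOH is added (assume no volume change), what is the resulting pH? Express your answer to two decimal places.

After neutralization: n(HOI) = 0.279 mol, n(OI-) = 0.457 mol.
pH = pKa + log(n_OI-/n_HOI) = 10.62 + log(0.457/0.279) = 10.62 + (+0.214)

pH = 10.83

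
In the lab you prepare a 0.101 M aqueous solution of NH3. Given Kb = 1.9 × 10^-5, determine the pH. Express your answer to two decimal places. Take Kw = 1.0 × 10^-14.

pH = 11.14

NH3 + H2O ⇌ NH4+ + OH-
Kb = [OH-]²/(0.101 − [OH-]) = 1.9 × 10^-5
Neglecting [OH-] in the denominator: [OH-] = √(1.9 × 10^-5 × 0.101) = 1.39 × 10^-3 M
pOH = −log(1.39 × 10^-3) = 2.86; pH = 14.00 − 2.86 = 11.14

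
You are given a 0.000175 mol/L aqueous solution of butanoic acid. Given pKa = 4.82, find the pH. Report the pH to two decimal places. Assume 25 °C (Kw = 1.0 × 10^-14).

CH3(CH2)2COOH ⇌ CH3(CH2)2COO- + H+
Ka = 10^(−4.82) = 1.51 × 10^-5
From the ICE table, Ka = [H+]²/(0.000175 − [H+]) = 1.51 × 10^-5.
Here C₀/Ka ≈ 11.6, so the small-[H+] approximation fails. Use the quadratic:
[H+] = (−Ka + √(Ka² + 4·Ka·C₀))/2 = 4.44 × 10^-5 M
pH = −log(4.44 × 10^-5) = 4.35

pH = 4.35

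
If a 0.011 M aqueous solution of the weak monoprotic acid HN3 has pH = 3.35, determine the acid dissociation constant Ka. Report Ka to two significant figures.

[H+] = 10^(-3.35) = 4.47 × 10^-4 M
At equilibrium [HA] = 0.011 − 4.47 × 10^-4 = 1.06 × 10^-2 M
Ka = [H+][A-]/[HA] = (4.47 × 10^-4)² / 1.06 × 10^-2 = 1.9 × 10^-5

Ka = 1.9 × 10^-5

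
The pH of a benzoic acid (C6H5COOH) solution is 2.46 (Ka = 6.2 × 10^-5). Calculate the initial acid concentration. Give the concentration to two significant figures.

[H+] = 10^(-2.46) = 3.47 × 10^-3 M = x
Ka = x²/(C₀ − x) ⇒ C₀ = x + x²/Ka
C₀ = 3.47 × 10^-3 + (3.47 × 10^-3)²/(6.2 × 10^-5) = 1.98 × 10^-1 M

C₀ = 2.0 × 10^-1 M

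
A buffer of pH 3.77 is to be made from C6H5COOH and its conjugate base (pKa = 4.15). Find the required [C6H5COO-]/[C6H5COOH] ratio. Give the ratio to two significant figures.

pH = pKa + log(r) ⇒ log(r) = 3.77 − 4.15 = -0.38
r = [C6H5COO-]/[C6H5COOH] = 10^(-0.38) = 0.417

ratio = 0.42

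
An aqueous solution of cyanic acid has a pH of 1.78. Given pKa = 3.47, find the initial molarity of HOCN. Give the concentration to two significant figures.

[H+] = 10^(-1.78) = 1.66 × 10^-2 M = x
Ka = 10^(−3.47) = 3.39 × 10^-4
Ka = x²/(C₀ − x) ⇒ C₀ = x + x²/Ka
C₀ = 1.66 × 10^-2 + (1.66 × 10^-2)²/(3.39 × 10^-4) = 8.29 × 10^-1 M

C₀ = 8.3 × 10^-1 M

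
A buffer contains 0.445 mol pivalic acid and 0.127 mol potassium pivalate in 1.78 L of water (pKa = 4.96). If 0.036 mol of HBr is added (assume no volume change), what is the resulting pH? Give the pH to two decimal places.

After neutralization: n((CH3)3CCOOH) = 0.481 mol, n((CH3)3CCOO-) = 0.091 mol.
pH = pKa + log(n_(CH3)3CCOO-/n_(CH3)3CCOOH) = 4.96 + log(0.091/0.481) = 4.96 + (-0.723)

pH = 4.24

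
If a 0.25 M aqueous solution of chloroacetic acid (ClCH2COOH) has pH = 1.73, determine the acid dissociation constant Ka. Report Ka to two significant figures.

Ka = 1.5 × 10^-3

[H+] = 10^(-1.73) = 1.86 × 10^-2 M
At equilibrium [HA] = 0.25 − 1.86 × 10^-2 = 2.31 × 10^-1 M
Ka = [H+][A-]/[HA] = (1.86 × 10^-2)² / 2.31 × 10^-1 = 1.5 × 10^-3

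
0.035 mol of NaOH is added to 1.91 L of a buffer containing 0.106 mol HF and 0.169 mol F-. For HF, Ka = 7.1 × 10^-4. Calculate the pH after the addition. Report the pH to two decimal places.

pH = 3.61

OH- converts HF to F-: HF → 0.071 mol, F- → 0.204 mol.
pKa = −log(7.1 × 10^-4) = 3.149
Henderson–Hasselbalch with mole ratio 0.204/0.071: pH = 3.149 + (+0.458)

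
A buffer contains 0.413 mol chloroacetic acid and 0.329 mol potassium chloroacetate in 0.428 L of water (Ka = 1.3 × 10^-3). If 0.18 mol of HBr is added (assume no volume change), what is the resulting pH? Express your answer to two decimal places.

Added H+ converts ClCH2COO- to ClCH2COOH: ClCH2COOH → 0.593 mol, ClCH2COO- → 0.149 mol.
pKa = −log(1.3 × 10^-3) = 2.886
Henderson–Hasselbalch with mole ratio 0.149/0.593: pH = 2.886 + (-0.600)

pH = 2.29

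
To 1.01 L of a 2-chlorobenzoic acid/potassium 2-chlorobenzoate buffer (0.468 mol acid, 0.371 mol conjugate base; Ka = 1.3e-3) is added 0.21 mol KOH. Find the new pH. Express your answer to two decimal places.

pH = 3.24

OH- converts ClC6H4COOH to ClC6H4COO-: ClC6H4COOH → 0.258 mol, ClC6H4COO- → 0.581 mol.
pKa = −log(1.3 × 10^-3) = 2.886
pH = pKa + log([A⁻]/[HA]) = 2.886 + log(0.581/0.258) = 2.886 +0.353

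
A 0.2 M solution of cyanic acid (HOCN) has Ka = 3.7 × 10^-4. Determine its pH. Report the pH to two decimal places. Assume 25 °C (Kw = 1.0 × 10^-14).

HOCN ⇌ OCN- + H+
From the ICE table, Ka = [H+]²/(0.2 − [H+]) = 3.7 × 10^-4.
Since Ka ≪ C₀, [H+] ≈ √(Ka·C₀) = 8.60 × 10^-3 M.
([H+]/C₀ = 4.3% < 5%, so the approximation holds.)
pH = −log(8.60 × 10^-3) = 2.07

pH = 2.07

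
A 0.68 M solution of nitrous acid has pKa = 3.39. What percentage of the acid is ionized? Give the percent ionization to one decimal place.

2.4%

HNO2 ⇌ NO2- + H+; let x = [H+] at equilibrium.
Ka = 10^(−3.39) = 4.07 × 10^-4
x ≈ √(Ka·C₀) = √(4.07 × 10^-4 × 0.68) = 1.66 × 10^-2 M
Fraction ionized = 1.66 × 10^-2 / 0.68 = 0.0244 → 2.4%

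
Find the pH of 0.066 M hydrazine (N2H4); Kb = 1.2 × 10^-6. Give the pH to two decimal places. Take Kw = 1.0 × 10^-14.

pH = 10.45

N2H4 + H2O ⇌ N2H5+ + OH-
Kb = [OH-]²/(0.066 − [OH-]) = 1.2 × 10^-6
Neglecting [OH-] in the denominator: [OH-] = √(1.2 × 10^-6 × 0.066) = 2.81 × 10^-4 M
pOH = −log(2.81 × 10^-4) = 3.55; pH = 14.00 − 3.55 = 10.45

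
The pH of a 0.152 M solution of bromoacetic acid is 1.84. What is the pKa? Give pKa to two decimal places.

[H+] = 10^(-1.84) = 1.45 × 10^-2 M
At equilibrium [HA] = 0.152 − 1.45 × 10^-2 = 1.37 × 10^-1 M
Ka = [H+][A-]/[HA] = (1.45 × 10^-2)² / 1.37 × 10^-1 = 1.53 × 10^-3
pKa = -log(1.53 × 10^-3) = 2.82

pKa = 2.82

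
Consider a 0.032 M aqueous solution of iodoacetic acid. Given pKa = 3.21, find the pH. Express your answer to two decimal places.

pH = 2.38

ICH2COOH ⇌ ICH2COO- + H+
Ka = 10^(−3.21) = 6.17 × 10^-4
Ka = x²/(0.032 − x) = 6.17 × 10^-4
The 5% rule fails; solving x² + Ka·x − Ka·C₀ = 0 exactly:
x = [−0.000617 + √(0.000617² + 7.9e-05)]/2 = 4.15 × 10^-3 M
pH = −log(4.15 × 10^-3) = 2.38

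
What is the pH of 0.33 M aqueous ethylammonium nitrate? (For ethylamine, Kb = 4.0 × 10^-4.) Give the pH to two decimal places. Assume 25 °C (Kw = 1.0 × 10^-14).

C2H5NH3+ is the conjugate acid of the weak base C2H5NH2.
Ka = Kw/Kb = 1.0×10^-14 / 4.0 × 10^-4 = 2.50 × 10^-11
From the ICE table, Ka = [H+]²/(0.33 − [H+]) = 2.50 × 10^-11.
Neglecting [H+] in the denominator: [H+] = √(2.50 × 10^-11 × 0.33) = 2.87 × 10^-6 M
([H+]/C₀ = 0.00087% < 5%, so the approximation holds.)
pH = −log(2.87 × 10^-6) = 5.54

pH = 5.54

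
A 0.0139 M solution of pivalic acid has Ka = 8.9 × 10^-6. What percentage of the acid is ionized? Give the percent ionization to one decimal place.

(CH3)3CCOOH ⇌ (CH3)3CCOO- + H+; let x = [H+] at equilibrium.
x ≈ √(Ka·C₀) = √(8.9 × 10^-6 × 0.0139) = 3.52 × 10^-4 M
% ionization = x/C₀ × 100% = 3.52 × 10^-4/0.0139 × 100% = 2.5%

2.5%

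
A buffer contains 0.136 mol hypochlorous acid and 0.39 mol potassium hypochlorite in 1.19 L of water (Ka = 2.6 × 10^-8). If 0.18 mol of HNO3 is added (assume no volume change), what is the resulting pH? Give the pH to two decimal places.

pH = 7.41

Added H+ converts OCl- to HOCl: HOCl → 0.316 mol, OCl- → 0.21 mol.
pKa = −log(2.6 × 10^-8) = 7.585
pH = pKa + log(n_OCl-/n_HOCl) = 7.585 + log(0.21/0.316) = 7.585 + (-0.177)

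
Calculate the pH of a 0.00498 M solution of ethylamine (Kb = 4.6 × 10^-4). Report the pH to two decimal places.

pH = 11.11

C2H5NH2 + H2O ⇌ C2H5NH3+ + OH-
From the ICE table, Kb = [OH-]²/(0.00498 − [OH-]) = 4.6 × 10^-4.
The 5% rule fails; solving [OH-]² + Kb·[OH-] − Kb·C₀ = 0 exactly:
[OH-] = (−Kb + √(Kb² + 4·Kb·C₀))/2 = 1.30 × 10^-3 M
pOH = −log(1.30 × 10^-3) = 2.89; pH = 14.00 − 2.89 = 11.11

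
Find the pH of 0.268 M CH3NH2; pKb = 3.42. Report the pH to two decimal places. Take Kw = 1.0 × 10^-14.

CH3NH2 + H2O ⇌ CH3NH3+ + OH-
Kb = 10^(−3.42) = 3.80 × 10^-4
Let x = [OH-] at equilibrium. Kb = x²/(0.268 − x).
Assume x ≪ 0.268: x ≈ √(3.80 × 10^-4 × 0.268) = 1.01 × 10^-2 M
pOH = 2.00, so pH = 14.00 − pOH = 12.00

pH = 12.00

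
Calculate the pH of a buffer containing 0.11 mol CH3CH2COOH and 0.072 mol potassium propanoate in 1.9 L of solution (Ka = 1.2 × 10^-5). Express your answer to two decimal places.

pH = 4.74

pKa = −log(1.2 × 10^-5) = 4.921
pH = pKa + log([A⁻]/[HA]) = 4.921 + log(0.072/0.11)
pH = 4.921 + (-0.184) = 4.74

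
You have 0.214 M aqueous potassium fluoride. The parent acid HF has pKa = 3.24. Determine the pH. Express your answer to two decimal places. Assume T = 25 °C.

pH = 8.29

F- is the conjugate base of the weak acid HF.
Ka = 10^(−3.24) = 5.75 × 10^-4
Kb = Kw/Ka = 1.0×10^-14 / 5.75 × 10^-4 = 1.74 × 10^-11
Kb = [OH-]²/(0.214 − [OH-]) = 1.74 × 10^-11
Neglecting [OH-] in the denominator: [OH-] = √(1.74 × 10^-11 × 0.214) = 1.93 × 10^-6 M
pOH = −log(1.93 × 10^-6) = 5.71; pH = 14.00 − 5.71 = 8.29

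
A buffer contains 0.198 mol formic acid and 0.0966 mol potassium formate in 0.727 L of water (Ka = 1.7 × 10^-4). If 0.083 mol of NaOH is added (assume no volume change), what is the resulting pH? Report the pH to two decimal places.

OH- converts HCOOH to HCOO-: HCOOH → 0.115 mol, HCOO- → 0.18 mol.
pKa = −log(1.7 × 10^-4) = 3.770
Henderson–Hasselbalch with mole ratio 0.18/0.115: pH = 3.770 + (+0.195)

pH = 3.96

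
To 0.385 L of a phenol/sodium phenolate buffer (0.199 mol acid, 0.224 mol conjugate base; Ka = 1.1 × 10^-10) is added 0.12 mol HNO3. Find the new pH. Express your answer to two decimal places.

pH = 9.47

Added H+ converts C6H5O- to C6H5OH: C6H5OH → 0.319 mol, C6H5O- → 0.104 mol.
pKa = −log(1.1 × 10^-10) = 9.959
pH = pKa + log(n_C6H5O-/n_C6H5OH) = 9.959 + log(0.104/0.319) = 9.959 + (-0.487)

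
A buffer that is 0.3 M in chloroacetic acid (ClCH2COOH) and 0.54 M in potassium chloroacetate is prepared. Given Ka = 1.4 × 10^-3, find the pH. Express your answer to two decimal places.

pKa = −log(1.4 × 10^-3) = 2.854
Using pH = pKa + log([base]/[acid]) with [base]/[acid] = 0.54/0.3:
pH = 2.854 + (+0.255) = 3.11

pH = 3.11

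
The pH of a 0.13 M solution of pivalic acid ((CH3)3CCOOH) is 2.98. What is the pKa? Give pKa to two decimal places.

pKa = 5.07

[H+] = 10^(-2.98) = 1.05 × 10^-3 M
At equilibrium [HA] = 0.13 − 1.05 × 10^-3 = 1.29 × 10^-1 M
Ka = [H+][A-]/[HA] = (1.05 × 10^-3)² / 1.29 × 10^-1 = 8.55 × 10^-6
pKa = -log(8.55 × 10^-6) = 5.07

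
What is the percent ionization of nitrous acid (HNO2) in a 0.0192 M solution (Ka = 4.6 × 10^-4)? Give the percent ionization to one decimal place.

14.3%

HNO2 ⇌ NO2- + H+; let x = [H+] at equilibrium.
Solve x² + 0.00046x − 8.83e-06 = 0 → x = 2.75 × 10^-3 M
% ionization = x/C₀ × 100% = 2.75 × 10^-3/0.0192 × 100% = 14.3%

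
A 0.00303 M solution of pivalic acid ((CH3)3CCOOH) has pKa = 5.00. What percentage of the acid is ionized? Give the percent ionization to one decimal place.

5.6%

(CH3)3CCOOH ⇌ (CH3)3CCOO- + H+; let x = [H+] at equilibrium.
Ka = 10^(−5.00) = 1.00 × 10^-5
Solve x² + 1e-05x − 3.03e-08 = 0 → x = 1.69 × 10^-4 M
Fraction ionized = 1.69 × 10^-4 / 0.00303 = 0.0558 → 5.6%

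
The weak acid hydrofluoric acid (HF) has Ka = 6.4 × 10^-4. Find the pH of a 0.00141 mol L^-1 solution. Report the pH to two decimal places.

pH = 3.17

HF ⇌ F- + H+
From the ICE table, Ka = x²/(0.00141 − x) = 6.4 × 10^-4.
x is not negligible relative to C₀; solve x² + 0.00064·x − 9.02e-07 = 0.
x = (−Ka + √(Ka² + 4·Ka·C₀))/2 = 6.82 × 10^-4 M
pH = −log(6.82 × 10^-4) = 3.17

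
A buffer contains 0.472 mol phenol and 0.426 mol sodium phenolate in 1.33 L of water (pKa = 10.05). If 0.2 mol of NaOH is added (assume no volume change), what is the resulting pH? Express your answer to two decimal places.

After neutralization: n(C6H5OH) = 0.272 mol, n(C6H5O-) = 0.626 mol.
pH = pKa + log([A⁻]/[HA]) = 10.05 + log(0.626/0.272) = 10.05 +0.362

pH = 10.41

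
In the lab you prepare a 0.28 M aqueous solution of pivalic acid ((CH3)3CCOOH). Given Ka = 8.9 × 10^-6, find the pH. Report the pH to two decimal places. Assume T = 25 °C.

pH = 2.80

(CH3)3CCOOH ⇌ (CH3)3CCOO- + H+
Ka = [H+]²/(0.28 − [H+]) = 8.9 × 10^-6
Neglecting [H+] in the denominator: [H+] = √(8.9 × 10^-6 × 0.28) = 1.58 × 10^-3 M
Check: 0.56% ionized — well under 5%, approximation valid.
pH = −log(1.58 × 10^-3) = 2.80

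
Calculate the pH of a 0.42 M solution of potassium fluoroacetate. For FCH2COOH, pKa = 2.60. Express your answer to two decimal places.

pH = 8.11

FCH2COO- is the conjugate base of the weak acid FCH2COOH.
Ka = 10^(−2.60) = 2.51 × 10^-3
Kb = Kw/Ka = 1.0×10^-14 / 2.51 × 10^-3 = 3.98 × 10^-12
From the ICE table, Kb = [OH-]²/(0.42 − [OH-]) = 3.98 × 10^-12.
Assume [OH-] ≪ 0.42: [OH-] ≈ √(3.98 × 10^-12 × 0.42) = 1.29 × 10^-6 M
Check: 0.00031% ionized — well under 5%, approximation valid.
pOH = −log(1.29 × 10^-6) = 5.89; pH = 14.00 − 5.89 = 8.11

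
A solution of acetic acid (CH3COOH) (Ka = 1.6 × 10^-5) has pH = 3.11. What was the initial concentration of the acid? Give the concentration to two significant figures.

C₀ = 3.8 × 10^-2 M

[H+] = 10^(-3.11) = 7.76 × 10^-4 M = x
Ka = x²/(C₀ − x) ⇒ C₀ = x + x²/Ka
C₀ = 7.76 × 10^-4 + (7.76 × 10^-4)²/(1.6 × 10^-5) = 3.84 × 10^-2 M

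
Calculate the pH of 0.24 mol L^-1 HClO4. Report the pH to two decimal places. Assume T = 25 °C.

HClO4 is a strong acid and dissociates completely, so [H+] = 0.24 M.
pH = -log(0.24) = 0.62

pH = 0.62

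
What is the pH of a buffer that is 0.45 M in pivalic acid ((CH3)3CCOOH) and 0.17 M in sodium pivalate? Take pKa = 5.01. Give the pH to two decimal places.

pH = 4.59

Henderson–Hasselbalch: pH = pKa + log([(CH3)3CCOO-]/[(CH3)3CCOOH]) = 5.01 + log(0.17/0.45)
pH = 5.01 + (-0.423) = 4.59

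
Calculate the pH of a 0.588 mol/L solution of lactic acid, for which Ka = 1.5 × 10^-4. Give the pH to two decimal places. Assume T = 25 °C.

pH = 2.03

CH3CH(OH)COOH ⇌ CH3CH(OH)COO- + H+
Ka = [H+]²/(0.588 − [H+]) = 1.5 × 10^-4
Neglecting [H+] in the denominator: [H+] = √(1.5 × 10^-4 × 0.588) = 9.39 × 10^-3 M
Check: 1.6% ionized — well under 5%, approximation valid.
pH = −log[H+] = −log(9.39 × 10^-3) = 2.03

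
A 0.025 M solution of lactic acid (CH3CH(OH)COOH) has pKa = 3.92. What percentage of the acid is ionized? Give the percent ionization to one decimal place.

CH3CH(OH)COOH ⇌ CH3CH(OH)COO- + H+; let x = [H+] at equilibrium.
Ka = 10^(−3.92) = 1.20 × 10^-4
Solve x² + 0.00012x − 3e-06 = 0 → x = 1.67 × 10^-3 M
% ionization = x/C₀ × 100% = 1.67 × 10^-3/0.025 × 100% = 6.7%

6.7%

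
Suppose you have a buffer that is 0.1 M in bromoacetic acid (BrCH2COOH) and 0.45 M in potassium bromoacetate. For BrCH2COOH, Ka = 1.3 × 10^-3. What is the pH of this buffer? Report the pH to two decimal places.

pKa = −log(1.3 × 10^-3) = 2.886
Using pH = pKa + log([base]/[acid]) with [base]/[acid] = 0.45/0.1:
pH = 2.886 + (+0.653) = 3.54

pH = 3.54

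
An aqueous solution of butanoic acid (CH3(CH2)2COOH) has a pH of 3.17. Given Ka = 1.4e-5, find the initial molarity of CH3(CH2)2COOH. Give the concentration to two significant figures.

[H+] = 10^(-3.17) = 6.76 × 10^-4 M = x
Ka = x²/(C₀ − x) ⇒ C₀ = x + x²/Ka
C₀ = 6.76 × 10^-4 + (6.76 × 10^-4)²/(1.4 × 10^-5) = 3.33 × 10^-2 M

C₀ = 3.3 × 10^-2 M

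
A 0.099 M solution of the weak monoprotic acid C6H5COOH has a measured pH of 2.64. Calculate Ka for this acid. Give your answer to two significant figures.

Ka = 5.4 × 10^-5

[H+] = 10^(-2.64) = 2.29 × 10^-3 M
At equilibrium [HA] = 0.099 − 2.29 × 10^-3 = 9.67 × 10^-2 M
Ka = [H+][A-]/[HA] = (2.29 × 10^-3)² / 9.67 × 10^-2 = 5.4 × 10^-5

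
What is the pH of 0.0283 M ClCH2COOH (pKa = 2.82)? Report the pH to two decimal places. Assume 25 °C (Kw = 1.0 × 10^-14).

pH = 2.23

ClCH2COOH ⇌ ClCH2COO- + H+
Ka = 10^(−2.82) = 1.51 × 10^-3
From the ICE table, Ka = [H+]²/(0.0283 − [H+]) = 1.51 × 10^-3.
The 5% rule fails; solving [H+]² + Ka·[H+] − Ka·C₀ = 0 exactly:
[H+] = [−0.00151 + √(0.00151² + 0.000171)]/2 = 5.83 × 10^-3 M
pH = −log(5.83 × 10^-3) = 2.23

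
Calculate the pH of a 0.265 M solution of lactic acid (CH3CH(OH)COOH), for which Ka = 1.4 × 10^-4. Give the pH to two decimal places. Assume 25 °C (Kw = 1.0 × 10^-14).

pH = 2.22

CH3CH(OH)COOH ⇌ CH3CH(OH)COO- + H+
Ka = x²/(0.265 − x) = 1.4 × 10^-4
Assume x ≪ 0.265: x ≈ √(1.4 × 10^-4 × 0.265) = 6.09 × 10^-3 M
(x/C₀ = 2.3% < 5%, so the approximation holds.)
pH = −log[H+] = −log(6.09 × 10^-3) = 2.22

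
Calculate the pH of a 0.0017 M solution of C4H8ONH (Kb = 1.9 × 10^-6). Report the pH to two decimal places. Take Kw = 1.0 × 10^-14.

C4H8ONH + H2O ⇌ C4H8ONH2+ + OH-
Let x = [OH-] at equilibrium. Kb = x²/(0.0017 − x).
Since Kb ≪ C₀, x ≈ √(Kb·C₀) = 5.68 × 10^-5 M.
Check: 3.3% ionized — well under 5%, approximation valid.
pOH = −log(5.68 × 10^-5) = 4.25; pH = 14.00 − 4.25 = 9.75

pH = 9.75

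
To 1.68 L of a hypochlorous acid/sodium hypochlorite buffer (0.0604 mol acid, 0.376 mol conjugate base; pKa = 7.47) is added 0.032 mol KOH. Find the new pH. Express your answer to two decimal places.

pH = 8.63

OH- converts HOCl to OCl-: HOCl → 0.0284 mol, OCl- → 0.408 mol.
pH = pKa + log(n_OCl-/n_HOCl) = 7.47 + log(0.408/0.0284) = 7.47 + (+1.157)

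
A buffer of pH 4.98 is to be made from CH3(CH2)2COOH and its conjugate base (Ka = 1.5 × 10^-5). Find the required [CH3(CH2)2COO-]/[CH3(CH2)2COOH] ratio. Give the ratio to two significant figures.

ratio = 1.4

pKa = -log(1.5 × 10^-5) = 4.824
pH = pKa + log(r) ⇒ log(r) = 4.98 − 4.824 = +0.156
r = [CH3(CH2)2COO-]/[CH3(CH2)2COOH] = 10^(+0.156) = 1.43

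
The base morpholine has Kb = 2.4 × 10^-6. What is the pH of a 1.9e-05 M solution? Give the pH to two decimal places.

C4H8ONH + H2O ⇌ C4H8ONH2+ + OH-
Let x = [OH-] at equilibrium. Kb = x²/(1.9e-05 − x).
The 5% rule fails; solving x² + Kb·x − Kb·C₀ = 0 exactly:
x = [−2.4e-06 + √(2.4e-06² + 1.82e-10)]/2 = 5.66 × 10^-6 M
pOH = −log(5.66 × 10^-6) = 5.25; pH = 14.00 − 5.25 = 8.75

pH = 8.75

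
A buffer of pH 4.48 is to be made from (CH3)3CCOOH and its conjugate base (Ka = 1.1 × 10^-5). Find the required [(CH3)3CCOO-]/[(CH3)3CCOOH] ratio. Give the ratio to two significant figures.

ratio = 0.33

pKa = -log(1.1 × 10^-5) = 4.959
pH = pKa + log(r) ⇒ log(r) = 4.48 − 4.959 = -0.479
r = [(CH3)3CCOO-]/[(CH3)3CCOOH] = 10^(-0.479) = 0.332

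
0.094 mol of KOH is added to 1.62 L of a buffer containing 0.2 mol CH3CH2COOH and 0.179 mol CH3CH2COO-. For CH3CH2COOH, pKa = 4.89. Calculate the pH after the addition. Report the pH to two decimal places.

OH- converts CH3CH2COOH to CH3CH2COO-: CH3CH2COOH → 0.106 mol, CH3CH2COO- → 0.273 mol.
Henderson–Hasselbalch with mole ratio 0.273/0.106: pH = 4.89 + (+0.411)

pH = 5.30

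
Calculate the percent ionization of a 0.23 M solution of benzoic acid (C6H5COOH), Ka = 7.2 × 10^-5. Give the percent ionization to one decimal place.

C6H5COOH ⇌ C6H5COO- + H+; let x = [H+] at equilibrium.
x ≈ √(Ka·C₀) = √(7.2 × 10^-5 × 0.23) = 4.07 × 10^-3 M
Fraction ionized = 4.07 × 10^-3 / 0.23 = 0.0177 → 1.8%

1.8%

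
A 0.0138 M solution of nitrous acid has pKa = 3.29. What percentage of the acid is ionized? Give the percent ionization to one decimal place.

17.5%

HNO2 ⇌ NO2- + H+; let x = [H+] at equilibrium.
Ka = 10^(−3.29) = 5.13 × 10^-4
Solve x² + 0.000513x − 7.08e-06 = 0 → x = 2.42 × 10^-3 M
% ionization = x/C₀ × 100% = 2.42 × 10^-3/0.0138 × 100% = 17.5%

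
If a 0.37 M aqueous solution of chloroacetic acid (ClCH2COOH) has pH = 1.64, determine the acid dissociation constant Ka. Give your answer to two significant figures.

Ka = 1.5 × 10^-3

[H+] = 10^(-1.64) = 2.29 × 10^-2 M
At equilibrium [HA] = 0.37 − 2.29 × 10^-2 = 3.47 × 10^-1 M
Ka = [H+][A-]/[HA] = (2.29 × 10^-2)² / 3.47 × 10^-1 = 1.5 × 10^-3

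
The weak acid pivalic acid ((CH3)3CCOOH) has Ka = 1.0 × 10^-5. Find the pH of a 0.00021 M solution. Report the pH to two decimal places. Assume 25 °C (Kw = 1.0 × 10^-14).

pH = 4.39

(CH3)3CCOOH ⇌ (CH3)3CCOO- + H+
From the ICE table, Ka = [H+]²/(0.00021 − [H+]) = 1.0 × 10^-5.
Here C₀/Ka ≈ 21, so the small-[H+] approximation fails. Use the quadratic:
[H+] = [−1e-05 + √(1e-05² + 8.4e-09)]/2 = 4.11 × 10^-5 M
pH = −log(4.11 × 10^-5) = 4.39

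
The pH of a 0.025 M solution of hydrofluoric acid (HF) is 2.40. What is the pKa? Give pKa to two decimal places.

[H+] = 10^(-2.40) = 3.98 × 10^-3 M
At equilibrium [HA] = 0.025 − 3.98 × 10^-3 = 2.10 × 10^-2 M
Ka = [H+][A-]/[HA] = (3.98 × 10^-3)² / 2.10 × 10^-2 = 7.54 × 10^-4
pKa = -log(7.54 × 10^-4) = 3.12

pKa = 3.12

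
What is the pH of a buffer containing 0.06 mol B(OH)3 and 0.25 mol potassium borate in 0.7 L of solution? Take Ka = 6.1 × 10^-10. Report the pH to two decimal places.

pKa = −log(6.1 × 10^-10) = 9.215
Using pH = pKa + log([base]/[acid]) with [base]/[acid] = 0.25/0.06:
pH = 9.215 + (+0.620) = 9.83

pH = 9.83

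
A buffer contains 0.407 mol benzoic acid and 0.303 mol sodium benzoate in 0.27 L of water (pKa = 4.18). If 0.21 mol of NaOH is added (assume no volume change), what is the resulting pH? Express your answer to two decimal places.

pH = 4.60

OH- converts C6H5COOH to C6H5COO-: C6H5COOH → 0.197 mol, C6H5COO- → 0.513 mol.
pH = pKa + log([A⁻]/[HA]) = 4.18 + log(0.513/0.197) = 4.18 +0.416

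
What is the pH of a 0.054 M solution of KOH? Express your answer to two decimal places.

pH = 12.73

KOH is a strong base; [OH-] = 0.054 M.
pOH = -log(0.054) = 1.27
pH = 14.00 - 1.27 = 12.73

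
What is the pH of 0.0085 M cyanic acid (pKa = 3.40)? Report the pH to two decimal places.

pH = 2.78

HOCN ⇌ OCN- + H+
Ka = 10^(−3.40) = 3.98 × 10^-4
Ka = [H+]²/(0.0085 − [H+]) = 3.98 × 10^-4
The 5% rule fails; solving [H+]² + Ka·[H+] − Ka·C₀ = 0 exactly:
[H+] = (−Ka + √(Ka² + 4·Ka·C₀))/2 = 1.65 × 10^-3 M
pH = −log[H+] = −log(1.65 × 10^-3) = 2.78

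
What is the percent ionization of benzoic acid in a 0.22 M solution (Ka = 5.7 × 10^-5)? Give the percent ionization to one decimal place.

1.6%

C6H5COOH ⇌ C6H5COO- + H+; let x = [H+] at equilibrium.
x ≈ √(Ka·C₀) = √(5.7 × 10^-5 × 0.22) = 3.54 × 10^-3 M
% ionization = x/C₀ × 100% = 3.54 × 10^-3/0.22 × 100% = 1.6%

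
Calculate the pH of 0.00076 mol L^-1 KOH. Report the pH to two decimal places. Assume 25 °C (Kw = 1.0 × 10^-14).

pH = 10.88

KOH is a strong base; [OH-] = 0.00076 M.
pOH = -log(0.00076) = 3.12
pH = 14.00 - 3.12 = 10.88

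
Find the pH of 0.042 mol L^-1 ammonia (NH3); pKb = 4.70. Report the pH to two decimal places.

pH = 10.96

NH3 + H2O ⇌ NH4+ + OH-
Kb = 10^(−4.70) = 2.00 × 10^-5
Let x = [OH-] at equilibrium. Kb = x²/(0.042 − x).
Since Kb ≪ C₀, x ≈ √(Kb·C₀) = 9.17 × 10^-4 M.
pOH = 3.04, so pH = 14.00 − pOH = 10.96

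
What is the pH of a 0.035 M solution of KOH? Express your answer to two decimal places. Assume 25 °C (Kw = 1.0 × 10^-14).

KOH is a strong base; [OH-] = 0.035 M.
pOH = -log(0.035) = 1.46
pH = 14.00 - 1.46 = 12.54

pH = 12.54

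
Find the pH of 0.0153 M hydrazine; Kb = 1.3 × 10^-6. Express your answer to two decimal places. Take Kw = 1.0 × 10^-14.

pH = 10.15

N2H4 + H2O ⇌ N2H5+ + OH-
Kb = [OH-]²/(0.0153 − [OH-]) = 1.3 × 10^-6
Assume [OH-] ≪ 0.0153: [OH-] ≈ √(1.3 × 10^-6 × 0.0153) = 1.41 × 10^-4 M
pOH = −log(1.41 × 10^-4) = 3.85; pH = 14.00 − 3.85 = 10.15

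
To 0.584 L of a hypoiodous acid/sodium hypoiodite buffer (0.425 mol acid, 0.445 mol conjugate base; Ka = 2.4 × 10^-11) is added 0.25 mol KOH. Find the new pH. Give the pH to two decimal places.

pH = 11.22

OH- converts HOI to OI-: HOI → 0.175 mol, OI- → 0.695 mol.
pKa = −log(2.4 × 10^-11) = 10.620
pH = pKa + log([A⁻]/[HA]) = 10.620 + log(0.695/0.175) = 10.620 +0.599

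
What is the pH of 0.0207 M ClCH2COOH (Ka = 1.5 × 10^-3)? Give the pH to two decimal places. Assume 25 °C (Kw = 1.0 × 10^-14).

ClCH2COOH ⇌ ClCH2COO- + H+
From the ICE table, Ka = [H+]²/(0.0207 − [H+]) = 1.5 × 10^-3.
[H+] is not negligible relative to C₀; solve [H+]² + 0.0015·[H+] − 3.11e-05 = 0.
[H+] = [−0.0015 + √(0.0015² + 0.000124)]/2 = 4.87 × 10^-3 M
pH = −log[H+] = −log(4.87 × 10^-3) = 2.31

pH = 2.31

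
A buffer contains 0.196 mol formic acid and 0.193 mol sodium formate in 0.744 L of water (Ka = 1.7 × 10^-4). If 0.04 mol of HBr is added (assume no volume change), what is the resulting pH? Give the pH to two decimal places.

After neutralization: n(HCOOH) = 0.236 mol, n(HCOO-) = 0.153 mol.
pKa = −log(1.7 × 10^-4) = 3.770
Henderson–Hasselbalch with mole ratio 0.153/0.236: pH = 3.770 + (-0.188)

pH = 3.58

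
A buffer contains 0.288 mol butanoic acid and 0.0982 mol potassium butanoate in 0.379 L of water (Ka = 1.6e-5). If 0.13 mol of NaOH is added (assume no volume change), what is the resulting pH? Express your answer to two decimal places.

OH- converts CH3(CH2)2COOH to CH3(CH2)2COO-: CH3(CH2)2COOH → 0.158 mol, CH3(CH2)2COO- → 0.228 mol.
pKa = −log(1.6 × 10^-5) = 4.796
Henderson–Hasselbalch with mole ratio 0.228/0.158: pH = 4.796 + (+0.159)

pH = 4.96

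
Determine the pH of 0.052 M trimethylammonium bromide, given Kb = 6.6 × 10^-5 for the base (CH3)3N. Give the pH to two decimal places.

pH = 5.55

(CH3)3NH+ is the conjugate acid of the weak base (CH3)3N.
Ka = Kw/Kb = 1.0×10^-14 / 6.6 × 10^-5 = 1.52 × 10^-10
Let x = [H+] at equilibrium. Ka = x²/(0.052 − x).
Since Ka ≪ C₀, x ≈ √(Ka·C₀) = 2.81 × 10^-6 M.
pH = −log(2.81 × 10^-6) = 5.55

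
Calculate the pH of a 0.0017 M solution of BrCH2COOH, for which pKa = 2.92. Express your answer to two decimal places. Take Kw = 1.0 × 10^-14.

BrCH2COOH ⇌ BrCH2COO- + H+
Ka = 10^(−2.92) = 1.20 × 10^-3
From the ICE table, Ka = x²/(0.0017 − x) = 1.20 × 10^-3.
Here C₀/Ka ≈ 1.42, so the small-x approximation fails. Use the quadratic:
x = (−Ka + √(Ka² + 4·Ka·C₀))/2 = 9.49 × 10^-4 M
pH = −log[H+] = −log(9.49 × 10^-4) = 3.02

pH = 3.02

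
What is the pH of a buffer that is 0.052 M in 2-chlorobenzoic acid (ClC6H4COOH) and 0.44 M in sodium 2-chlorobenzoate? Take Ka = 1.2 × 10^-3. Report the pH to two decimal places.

pKa = −log(1.2 × 10^-3) = 2.921
pH = pKa + log([A⁻]/[HA]) = 2.921 + log(0.44/0.052)
pH = 2.921 + (+0.927) = 3.85

pH = 3.85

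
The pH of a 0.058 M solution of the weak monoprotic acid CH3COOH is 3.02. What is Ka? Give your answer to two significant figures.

[H+] = 10^(-3.02) = 9.55 × 10^-4 M
At equilibrium [HA] = 0.058 − 9.55 × 10^-4 = 5.70 × 10^-2 M
Ka = [H+][A-]/[HA] = (9.55 × 10^-4)² / 5.70 × 10^-2 = 1.6 × 10^-5

Ka = 1.6 × 10^-5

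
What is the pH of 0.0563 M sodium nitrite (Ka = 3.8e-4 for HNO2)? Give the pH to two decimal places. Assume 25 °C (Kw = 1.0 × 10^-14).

NO2- is the conjugate base of the weak acid HNO2.
Kb = Kw/Ka = 1.0×10^-14 / 3.8 × 10^-4 = 2.63 × 10^-11
From the ICE table, Kb = [OH-]²/(0.0563 − [OH-]) = 2.63 × 10^-11.
Since Kb ≪ C₀, [OH-] ≈ √(Kb·C₀) = 1.22 × 10^-6 M.
([OH-]/C₀ = 0.0022% < 5%, so the approximation holds.)
pOH = −log(1.22 × 10^-6) = 5.91; pH = 14.00 − 5.91 = 8.09

pH = 8.09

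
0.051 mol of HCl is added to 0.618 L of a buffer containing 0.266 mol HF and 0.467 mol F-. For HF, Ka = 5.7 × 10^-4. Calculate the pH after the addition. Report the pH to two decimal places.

After neutralization: n(HF) = 0.317 mol, n(F-) = 0.416 mol.
pKa = −log(5.7 × 10^-4) = 3.244
pH = pKa + log([A⁻]/[HA]) = 3.244 + log(0.416/0.317) = 3.244 +0.118

pH = 3.36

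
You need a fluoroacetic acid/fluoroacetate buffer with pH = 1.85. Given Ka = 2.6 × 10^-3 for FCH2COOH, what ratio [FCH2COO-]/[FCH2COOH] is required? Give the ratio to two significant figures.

ratio = 0.18

pKa = -log(2.6 × 10^-3) = 2.585
pH = pKa + log(r) ⇒ log(r) = 1.85 − 2.585 = -0.735
r = [FCH2COO-]/[FCH2COOH] = 10^(-0.735) = 0.184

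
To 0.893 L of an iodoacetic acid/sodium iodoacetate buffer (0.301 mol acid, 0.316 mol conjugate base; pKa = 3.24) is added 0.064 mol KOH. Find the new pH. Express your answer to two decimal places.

After neutralization: n(ICH2COOH) = 0.237 mol, n(ICH2COO-) = 0.38 mol.
pH = pKa + log([A⁻]/[HA]) = 3.24 + log(0.38/0.237) = 3.24 +0.205

pH = 3.45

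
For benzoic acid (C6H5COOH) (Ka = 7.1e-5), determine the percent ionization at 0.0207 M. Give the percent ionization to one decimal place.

C6H5COOH ⇌ C6H5COO- + H+; let x = [H+] at equilibrium.
Solve x² + 7.1e-05x − 1.47e-06 = 0 → x = 1.18 × 10^-3 M
Fraction ionized = 1.18 × 10^-3 / 0.0207 = 0.0570 → 5.7%

5.7%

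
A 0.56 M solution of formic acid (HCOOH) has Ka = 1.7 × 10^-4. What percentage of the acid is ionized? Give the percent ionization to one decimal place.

1.7%

HCOOH ⇌ HCOO- + H+; let x = [H+] at equilibrium.
x ≈ √(Ka·C₀) = √(1.7 × 10^-4 × 0.56) = 9.76 × 10^-3 M
Fraction ionized = 9.76 × 10^-3 / 0.56 = 0.0174 → 1.7%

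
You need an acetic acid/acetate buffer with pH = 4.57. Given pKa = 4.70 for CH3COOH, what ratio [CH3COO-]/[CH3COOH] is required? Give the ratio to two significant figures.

pH = pKa + log(r) ⇒ log(r) = 4.57 − 4.70 = -0.13
r = [CH3COO-]/[CH3COOH] = 10^(-0.13) = 0.741

ratio = 0.74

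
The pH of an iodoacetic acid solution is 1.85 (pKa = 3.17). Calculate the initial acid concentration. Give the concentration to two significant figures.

C₀ = 3.1 × 10^-1 M

[H+] = 10^(-1.85) = 1.41 × 10^-2 M = x
Ka = 10^(−3.17) = 6.76 × 10^-4
Ka = x²/(C₀ − x) ⇒ C₀ = x + x²/Ka
C₀ = 1.41 × 10^-2 + (1.41 × 10^-2)²/(6.76 × 10^-4) = 3.08 × 10^-1 M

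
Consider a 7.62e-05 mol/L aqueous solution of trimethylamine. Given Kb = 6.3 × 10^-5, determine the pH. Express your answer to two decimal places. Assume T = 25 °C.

pH = 9.65

(CH3)3N + H2O ⇌ (CH3)3NH+ + OH-
Kb = [OH-]²/(7.62e-05 − [OH-]) = 6.3 × 10^-5
Here C₀/Kb ≈ 1.21, so the small-[OH-] approximation fails. Use the quadratic:
[OH-] = (−Kb + √(Kb² + 4·Kb·C₀))/2 = 4.46 × 10^-5 M
pOH = 4.35, so pH = 14.00 − pOH = 9.65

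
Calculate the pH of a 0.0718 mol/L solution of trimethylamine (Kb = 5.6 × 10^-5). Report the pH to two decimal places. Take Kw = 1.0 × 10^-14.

(CH3)3N + H2O ⇌ (CH3)3NH+ + OH-
Kb = [OH-]²/(0.0718 − [OH-]) = 5.6 × 10^-5
Neglecting [OH-] in the denominator: [OH-] = √(5.6 × 10^-5 × 0.0718) = 2.01 × 10^-3 M
pOH = 2.70, so pH = 14.00 − pOH = 11.30

pH = 11.30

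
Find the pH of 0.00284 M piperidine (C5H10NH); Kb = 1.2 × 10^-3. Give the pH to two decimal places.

pH = 11.13

C5H10NH + H2O ⇌ C5H10NH2+ + OH-
From the ICE table, Kb = [OH-]²/(0.00284 − [OH-]) = 1.2 × 10^-3.
Here C₀/Kb ≈ 2.37, so the small-[OH-] approximation fails. Use the quadratic:
[OH-] = (−Kb + √(Kb² + 4·Kb·C₀))/2 = 1.34 × 10^-3 M
pOH = −log(1.34 × 10^-3) = 2.87; pH = 14.00 − 2.87 = 11.13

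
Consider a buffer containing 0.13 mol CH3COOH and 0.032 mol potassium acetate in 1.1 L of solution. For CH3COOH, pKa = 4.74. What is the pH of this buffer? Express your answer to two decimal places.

pH = 4.13

pH = pKa + log([A⁻]/[HA]) = 4.74 + log(0.032/0.13)
pH = 4.74 + (-0.609) = 4.13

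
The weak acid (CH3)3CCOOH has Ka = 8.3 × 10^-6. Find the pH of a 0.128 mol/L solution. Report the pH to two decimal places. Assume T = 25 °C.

(CH3)3CCOOH ⇌ (CH3)3CCOO- + H+
From the ICE table, Ka = x²/(0.128 − x) = 8.3 × 10^-6.
Neglecting x in the denominator: x = √(8.3 × 10^-6 × 0.128) = 1.03 × 10^-3 M
Check: 0.81% ionized — well under 5%, approximation valid.
pH = −log[H+] = −log(1.03 × 10^-3) = 2.99

pH = 2.99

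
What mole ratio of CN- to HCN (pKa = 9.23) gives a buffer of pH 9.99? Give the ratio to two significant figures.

ratio = 5.8

pH = pKa + log(r) ⇒ log(r) = 9.99 − 9.23 = +0.76
r = [CN-]/[HCN] = 10^(+0.76) = 5.75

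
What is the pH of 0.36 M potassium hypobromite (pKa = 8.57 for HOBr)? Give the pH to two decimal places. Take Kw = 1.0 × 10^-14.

OBr- is the conjugate base of the weak acid HOBr.
Ka = 10^(−8.57) = 2.69 × 10^-9
Kb = Kw/Ka = 1.0×10^-14 / 2.69 × 10^-9 = 3.72 × 10^-6
From the ICE table, Kb = [OH-]²/(0.36 − [OH-]) = 3.72 × 10^-6.
Assume [OH-] ≪ 0.36: [OH-] ≈ √(3.72 × 10^-6 × 0.36) = 1.16 × 10^-3 M
pOH = 2.94, so pH = 14.00 − pOH = 11.06

pH = 11.06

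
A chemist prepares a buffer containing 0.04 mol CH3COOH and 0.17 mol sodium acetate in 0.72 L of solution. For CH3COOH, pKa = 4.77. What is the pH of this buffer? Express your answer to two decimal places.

pH = 5.40

Using pH = pKa + log([base]/[acid]) with [base]/[acid] = 0.17/0.04:
pH = 4.77 + (+0.628) = 5.40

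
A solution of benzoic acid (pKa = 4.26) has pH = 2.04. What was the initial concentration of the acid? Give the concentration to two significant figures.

[H+] = 10^(-2.04) = 9.12 × 10^-3 M = x
Ka = 10^(−4.26) = 5.50 × 10^-5
Ka = x²/(C₀ − x) ⇒ C₀ = x + x²/Ka
C₀ = 9.12 × 10^-3 + (9.12 × 10^-3)²/(5.50 × 10^-5) = 1.52 M

C₀ = 1.5 M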